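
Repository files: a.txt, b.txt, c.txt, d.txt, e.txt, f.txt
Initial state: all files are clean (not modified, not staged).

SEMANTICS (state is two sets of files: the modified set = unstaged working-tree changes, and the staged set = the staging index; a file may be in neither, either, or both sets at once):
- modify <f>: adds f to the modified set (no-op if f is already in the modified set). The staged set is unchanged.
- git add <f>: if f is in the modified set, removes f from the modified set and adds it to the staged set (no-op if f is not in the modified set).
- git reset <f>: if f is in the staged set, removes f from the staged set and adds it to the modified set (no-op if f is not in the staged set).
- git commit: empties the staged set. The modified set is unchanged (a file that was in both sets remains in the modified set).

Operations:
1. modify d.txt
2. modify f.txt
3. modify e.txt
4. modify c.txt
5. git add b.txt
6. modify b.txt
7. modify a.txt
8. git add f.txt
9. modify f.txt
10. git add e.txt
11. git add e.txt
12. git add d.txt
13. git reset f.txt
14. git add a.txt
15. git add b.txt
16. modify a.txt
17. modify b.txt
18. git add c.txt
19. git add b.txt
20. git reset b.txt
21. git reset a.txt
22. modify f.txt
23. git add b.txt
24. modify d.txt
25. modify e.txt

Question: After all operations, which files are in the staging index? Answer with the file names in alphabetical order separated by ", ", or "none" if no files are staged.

Answer: b.txt, c.txt, d.txt, e.txt

Derivation:
After op 1 (modify d.txt): modified={d.txt} staged={none}
After op 2 (modify f.txt): modified={d.txt, f.txt} staged={none}
After op 3 (modify e.txt): modified={d.txt, e.txt, f.txt} staged={none}
After op 4 (modify c.txt): modified={c.txt, d.txt, e.txt, f.txt} staged={none}
After op 5 (git add b.txt): modified={c.txt, d.txt, e.txt, f.txt} staged={none}
After op 6 (modify b.txt): modified={b.txt, c.txt, d.txt, e.txt, f.txt} staged={none}
After op 7 (modify a.txt): modified={a.txt, b.txt, c.txt, d.txt, e.txt, f.txt} staged={none}
After op 8 (git add f.txt): modified={a.txt, b.txt, c.txt, d.txt, e.txt} staged={f.txt}
After op 9 (modify f.txt): modified={a.txt, b.txt, c.txt, d.txt, e.txt, f.txt} staged={f.txt}
After op 10 (git add e.txt): modified={a.txt, b.txt, c.txt, d.txt, f.txt} staged={e.txt, f.txt}
After op 11 (git add e.txt): modified={a.txt, b.txt, c.txt, d.txt, f.txt} staged={e.txt, f.txt}
After op 12 (git add d.txt): modified={a.txt, b.txt, c.txt, f.txt} staged={d.txt, e.txt, f.txt}
After op 13 (git reset f.txt): modified={a.txt, b.txt, c.txt, f.txt} staged={d.txt, e.txt}
After op 14 (git add a.txt): modified={b.txt, c.txt, f.txt} staged={a.txt, d.txt, e.txt}
After op 15 (git add b.txt): modified={c.txt, f.txt} staged={a.txt, b.txt, d.txt, e.txt}
After op 16 (modify a.txt): modified={a.txt, c.txt, f.txt} staged={a.txt, b.txt, d.txt, e.txt}
After op 17 (modify b.txt): modified={a.txt, b.txt, c.txt, f.txt} staged={a.txt, b.txt, d.txt, e.txt}
After op 18 (git add c.txt): modified={a.txt, b.txt, f.txt} staged={a.txt, b.txt, c.txt, d.txt, e.txt}
After op 19 (git add b.txt): modified={a.txt, f.txt} staged={a.txt, b.txt, c.txt, d.txt, e.txt}
After op 20 (git reset b.txt): modified={a.txt, b.txt, f.txt} staged={a.txt, c.txt, d.txt, e.txt}
After op 21 (git reset a.txt): modified={a.txt, b.txt, f.txt} staged={c.txt, d.txt, e.txt}
After op 22 (modify f.txt): modified={a.txt, b.txt, f.txt} staged={c.txt, d.txt, e.txt}
After op 23 (git add b.txt): modified={a.txt, f.txt} staged={b.txt, c.txt, d.txt, e.txt}
After op 24 (modify d.txt): modified={a.txt, d.txt, f.txt} staged={b.txt, c.txt, d.txt, e.txt}
After op 25 (modify e.txt): modified={a.txt, d.txt, e.txt, f.txt} staged={b.txt, c.txt, d.txt, e.txt}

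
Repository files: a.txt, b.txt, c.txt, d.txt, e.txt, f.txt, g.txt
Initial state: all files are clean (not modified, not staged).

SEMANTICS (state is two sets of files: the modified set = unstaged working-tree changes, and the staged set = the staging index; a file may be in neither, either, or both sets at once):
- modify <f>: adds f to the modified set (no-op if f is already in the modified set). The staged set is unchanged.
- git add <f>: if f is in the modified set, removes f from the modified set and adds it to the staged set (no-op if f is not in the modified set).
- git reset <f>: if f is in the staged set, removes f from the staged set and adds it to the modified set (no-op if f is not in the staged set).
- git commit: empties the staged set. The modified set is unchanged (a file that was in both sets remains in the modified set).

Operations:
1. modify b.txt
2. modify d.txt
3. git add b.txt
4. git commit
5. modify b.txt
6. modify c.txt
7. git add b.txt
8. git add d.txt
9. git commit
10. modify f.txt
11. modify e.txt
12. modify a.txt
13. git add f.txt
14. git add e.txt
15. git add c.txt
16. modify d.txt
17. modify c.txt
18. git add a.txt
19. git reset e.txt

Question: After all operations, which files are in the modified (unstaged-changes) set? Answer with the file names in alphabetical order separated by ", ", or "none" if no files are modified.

Answer: c.txt, d.txt, e.txt

Derivation:
After op 1 (modify b.txt): modified={b.txt} staged={none}
After op 2 (modify d.txt): modified={b.txt, d.txt} staged={none}
After op 3 (git add b.txt): modified={d.txt} staged={b.txt}
After op 4 (git commit): modified={d.txt} staged={none}
After op 5 (modify b.txt): modified={b.txt, d.txt} staged={none}
After op 6 (modify c.txt): modified={b.txt, c.txt, d.txt} staged={none}
After op 7 (git add b.txt): modified={c.txt, d.txt} staged={b.txt}
After op 8 (git add d.txt): modified={c.txt} staged={b.txt, d.txt}
After op 9 (git commit): modified={c.txt} staged={none}
After op 10 (modify f.txt): modified={c.txt, f.txt} staged={none}
After op 11 (modify e.txt): modified={c.txt, e.txt, f.txt} staged={none}
After op 12 (modify a.txt): modified={a.txt, c.txt, e.txt, f.txt} staged={none}
After op 13 (git add f.txt): modified={a.txt, c.txt, e.txt} staged={f.txt}
After op 14 (git add e.txt): modified={a.txt, c.txt} staged={e.txt, f.txt}
After op 15 (git add c.txt): modified={a.txt} staged={c.txt, e.txt, f.txt}
After op 16 (modify d.txt): modified={a.txt, d.txt} staged={c.txt, e.txt, f.txt}
After op 17 (modify c.txt): modified={a.txt, c.txt, d.txt} staged={c.txt, e.txt, f.txt}
After op 18 (git add a.txt): modified={c.txt, d.txt} staged={a.txt, c.txt, e.txt, f.txt}
After op 19 (git reset e.txt): modified={c.txt, d.txt, e.txt} staged={a.txt, c.txt, f.txt}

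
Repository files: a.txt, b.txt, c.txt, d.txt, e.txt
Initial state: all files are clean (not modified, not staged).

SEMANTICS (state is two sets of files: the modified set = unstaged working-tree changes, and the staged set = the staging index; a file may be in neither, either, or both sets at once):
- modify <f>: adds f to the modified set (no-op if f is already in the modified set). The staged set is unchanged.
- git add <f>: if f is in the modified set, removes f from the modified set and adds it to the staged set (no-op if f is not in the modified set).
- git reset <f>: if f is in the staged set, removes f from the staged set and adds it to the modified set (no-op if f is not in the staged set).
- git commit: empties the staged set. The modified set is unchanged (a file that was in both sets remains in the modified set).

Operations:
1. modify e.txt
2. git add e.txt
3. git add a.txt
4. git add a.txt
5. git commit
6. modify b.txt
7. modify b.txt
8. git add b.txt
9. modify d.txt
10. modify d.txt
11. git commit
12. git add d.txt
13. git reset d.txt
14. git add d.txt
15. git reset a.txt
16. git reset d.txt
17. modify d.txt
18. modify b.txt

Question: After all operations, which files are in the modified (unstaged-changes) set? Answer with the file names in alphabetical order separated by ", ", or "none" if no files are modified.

After op 1 (modify e.txt): modified={e.txt} staged={none}
After op 2 (git add e.txt): modified={none} staged={e.txt}
After op 3 (git add a.txt): modified={none} staged={e.txt}
After op 4 (git add a.txt): modified={none} staged={e.txt}
After op 5 (git commit): modified={none} staged={none}
After op 6 (modify b.txt): modified={b.txt} staged={none}
After op 7 (modify b.txt): modified={b.txt} staged={none}
After op 8 (git add b.txt): modified={none} staged={b.txt}
After op 9 (modify d.txt): modified={d.txt} staged={b.txt}
After op 10 (modify d.txt): modified={d.txt} staged={b.txt}
After op 11 (git commit): modified={d.txt} staged={none}
After op 12 (git add d.txt): modified={none} staged={d.txt}
After op 13 (git reset d.txt): modified={d.txt} staged={none}
After op 14 (git add d.txt): modified={none} staged={d.txt}
After op 15 (git reset a.txt): modified={none} staged={d.txt}
After op 16 (git reset d.txt): modified={d.txt} staged={none}
After op 17 (modify d.txt): modified={d.txt} staged={none}
After op 18 (modify b.txt): modified={b.txt, d.txt} staged={none}

Answer: b.txt, d.txt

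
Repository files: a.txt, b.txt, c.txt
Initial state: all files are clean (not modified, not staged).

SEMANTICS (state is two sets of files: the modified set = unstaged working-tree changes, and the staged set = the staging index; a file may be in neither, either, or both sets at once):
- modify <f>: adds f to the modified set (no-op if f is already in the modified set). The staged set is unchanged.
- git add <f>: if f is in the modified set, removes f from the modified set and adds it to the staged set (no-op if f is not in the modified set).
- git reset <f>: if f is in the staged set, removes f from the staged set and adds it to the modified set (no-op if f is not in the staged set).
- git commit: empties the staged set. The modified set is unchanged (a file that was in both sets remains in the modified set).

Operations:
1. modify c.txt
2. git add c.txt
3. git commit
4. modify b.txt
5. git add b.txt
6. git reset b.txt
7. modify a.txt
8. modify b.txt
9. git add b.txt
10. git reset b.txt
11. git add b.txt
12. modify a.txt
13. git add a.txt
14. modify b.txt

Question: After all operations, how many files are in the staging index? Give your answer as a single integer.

Answer: 2

Derivation:
After op 1 (modify c.txt): modified={c.txt} staged={none}
After op 2 (git add c.txt): modified={none} staged={c.txt}
After op 3 (git commit): modified={none} staged={none}
After op 4 (modify b.txt): modified={b.txt} staged={none}
After op 5 (git add b.txt): modified={none} staged={b.txt}
After op 6 (git reset b.txt): modified={b.txt} staged={none}
After op 7 (modify a.txt): modified={a.txt, b.txt} staged={none}
After op 8 (modify b.txt): modified={a.txt, b.txt} staged={none}
After op 9 (git add b.txt): modified={a.txt} staged={b.txt}
After op 10 (git reset b.txt): modified={a.txt, b.txt} staged={none}
After op 11 (git add b.txt): modified={a.txt} staged={b.txt}
After op 12 (modify a.txt): modified={a.txt} staged={b.txt}
After op 13 (git add a.txt): modified={none} staged={a.txt, b.txt}
After op 14 (modify b.txt): modified={b.txt} staged={a.txt, b.txt}
Final staged set: {a.txt, b.txt} -> count=2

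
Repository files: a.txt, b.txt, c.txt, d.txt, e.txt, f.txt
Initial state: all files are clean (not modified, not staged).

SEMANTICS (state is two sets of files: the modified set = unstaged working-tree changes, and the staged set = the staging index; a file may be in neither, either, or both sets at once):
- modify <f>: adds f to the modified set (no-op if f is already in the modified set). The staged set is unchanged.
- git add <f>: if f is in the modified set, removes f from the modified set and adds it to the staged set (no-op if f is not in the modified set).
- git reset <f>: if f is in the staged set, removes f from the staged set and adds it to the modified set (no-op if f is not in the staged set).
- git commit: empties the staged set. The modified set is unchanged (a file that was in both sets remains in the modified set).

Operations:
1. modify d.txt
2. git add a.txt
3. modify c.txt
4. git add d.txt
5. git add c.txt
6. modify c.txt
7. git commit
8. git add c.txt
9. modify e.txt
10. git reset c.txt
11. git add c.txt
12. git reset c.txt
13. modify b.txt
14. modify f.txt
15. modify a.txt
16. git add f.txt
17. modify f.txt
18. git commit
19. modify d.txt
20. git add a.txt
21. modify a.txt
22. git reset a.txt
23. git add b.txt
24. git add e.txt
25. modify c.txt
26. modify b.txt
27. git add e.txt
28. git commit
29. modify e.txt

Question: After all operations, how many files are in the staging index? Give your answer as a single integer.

Answer: 0

Derivation:
After op 1 (modify d.txt): modified={d.txt} staged={none}
After op 2 (git add a.txt): modified={d.txt} staged={none}
After op 3 (modify c.txt): modified={c.txt, d.txt} staged={none}
After op 4 (git add d.txt): modified={c.txt} staged={d.txt}
After op 5 (git add c.txt): modified={none} staged={c.txt, d.txt}
After op 6 (modify c.txt): modified={c.txt} staged={c.txt, d.txt}
After op 7 (git commit): modified={c.txt} staged={none}
After op 8 (git add c.txt): modified={none} staged={c.txt}
After op 9 (modify e.txt): modified={e.txt} staged={c.txt}
After op 10 (git reset c.txt): modified={c.txt, e.txt} staged={none}
After op 11 (git add c.txt): modified={e.txt} staged={c.txt}
After op 12 (git reset c.txt): modified={c.txt, e.txt} staged={none}
After op 13 (modify b.txt): modified={b.txt, c.txt, e.txt} staged={none}
After op 14 (modify f.txt): modified={b.txt, c.txt, e.txt, f.txt} staged={none}
After op 15 (modify a.txt): modified={a.txt, b.txt, c.txt, e.txt, f.txt} staged={none}
After op 16 (git add f.txt): modified={a.txt, b.txt, c.txt, e.txt} staged={f.txt}
After op 17 (modify f.txt): modified={a.txt, b.txt, c.txt, e.txt, f.txt} staged={f.txt}
After op 18 (git commit): modified={a.txt, b.txt, c.txt, e.txt, f.txt} staged={none}
After op 19 (modify d.txt): modified={a.txt, b.txt, c.txt, d.txt, e.txt, f.txt} staged={none}
After op 20 (git add a.txt): modified={b.txt, c.txt, d.txt, e.txt, f.txt} staged={a.txt}
After op 21 (modify a.txt): modified={a.txt, b.txt, c.txt, d.txt, e.txt, f.txt} staged={a.txt}
After op 22 (git reset a.txt): modified={a.txt, b.txt, c.txt, d.txt, e.txt, f.txt} staged={none}
After op 23 (git add b.txt): modified={a.txt, c.txt, d.txt, e.txt, f.txt} staged={b.txt}
After op 24 (git add e.txt): modified={a.txt, c.txt, d.txt, f.txt} staged={b.txt, e.txt}
After op 25 (modify c.txt): modified={a.txt, c.txt, d.txt, f.txt} staged={b.txt, e.txt}
After op 26 (modify b.txt): modified={a.txt, b.txt, c.txt, d.txt, f.txt} staged={b.txt, e.txt}
After op 27 (git add e.txt): modified={a.txt, b.txt, c.txt, d.txt, f.txt} staged={b.txt, e.txt}
After op 28 (git commit): modified={a.txt, b.txt, c.txt, d.txt, f.txt} staged={none}
After op 29 (modify e.txt): modified={a.txt, b.txt, c.txt, d.txt, e.txt, f.txt} staged={none}
Final staged set: {none} -> count=0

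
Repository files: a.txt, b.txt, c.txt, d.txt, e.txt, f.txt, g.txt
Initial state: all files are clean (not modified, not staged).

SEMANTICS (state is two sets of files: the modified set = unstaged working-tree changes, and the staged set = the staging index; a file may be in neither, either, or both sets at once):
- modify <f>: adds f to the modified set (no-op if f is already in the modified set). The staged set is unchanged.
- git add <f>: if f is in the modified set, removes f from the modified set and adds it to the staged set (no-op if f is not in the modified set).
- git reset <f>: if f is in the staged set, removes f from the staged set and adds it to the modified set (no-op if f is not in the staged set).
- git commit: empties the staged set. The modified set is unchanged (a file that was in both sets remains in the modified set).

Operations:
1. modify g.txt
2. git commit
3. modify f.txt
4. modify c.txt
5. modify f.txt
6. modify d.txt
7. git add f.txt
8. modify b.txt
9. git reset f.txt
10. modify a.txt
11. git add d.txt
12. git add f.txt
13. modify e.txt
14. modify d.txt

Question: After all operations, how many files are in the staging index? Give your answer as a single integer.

After op 1 (modify g.txt): modified={g.txt} staged={none}
After op 2 (git commit): modified={g.txt} staged={none}
After op 3 (modify f.txt): modified={f.txt, g.txt} staged={none}
After op 4 (modify c.txt): modified={c.txt, f.txt, g.txt} staged={none}
After op 5 (modify f.txt): modified={c.txt, f.txt, g.txt} staged={none}
After op 6 (modify d.txt): modified={c.txt, d.txt, f.txt, g.txt} staged={none}
After op 7 (git add f.txt): modified={c.txt, d.txt, g.txt} staged={f.txt}
After op 8 (modify b.txt): modified={b.txt, c.txt, d.txt, g.txt} staged={f.txt}
After op 9 (git reset f.txt): modified={b.txt, c.txt, d.txt, f.txt, g.txt} staged={none}
After op 10 (modify a.txt): modified={a.txt, b.txt, c.txt, d.txt, f.txt, g.txt} staged={none}
After op 11 (git add d.txt): modified={a.txt, b.txt, c.txt, f.txt, g.txt} staged={d.txt}
After op 12 (git add f.txt): modified={a.txt, b.txt, c.txt, g.txt} staged={d.txt, f.txt}
After op 13 (modify e.txt): modified={a.txt, b.txt, c.txt, e.txt, g.txt} staged={d.txt, f.txt}
After op 14 (modify d.txt): modified={a.txt, b.txt, c.txt, d.txt, e.txt, g.txt} staged={d.txt, f.txt}
Final staged set: {d.txt, f.txt} -> count=2

Answer: 2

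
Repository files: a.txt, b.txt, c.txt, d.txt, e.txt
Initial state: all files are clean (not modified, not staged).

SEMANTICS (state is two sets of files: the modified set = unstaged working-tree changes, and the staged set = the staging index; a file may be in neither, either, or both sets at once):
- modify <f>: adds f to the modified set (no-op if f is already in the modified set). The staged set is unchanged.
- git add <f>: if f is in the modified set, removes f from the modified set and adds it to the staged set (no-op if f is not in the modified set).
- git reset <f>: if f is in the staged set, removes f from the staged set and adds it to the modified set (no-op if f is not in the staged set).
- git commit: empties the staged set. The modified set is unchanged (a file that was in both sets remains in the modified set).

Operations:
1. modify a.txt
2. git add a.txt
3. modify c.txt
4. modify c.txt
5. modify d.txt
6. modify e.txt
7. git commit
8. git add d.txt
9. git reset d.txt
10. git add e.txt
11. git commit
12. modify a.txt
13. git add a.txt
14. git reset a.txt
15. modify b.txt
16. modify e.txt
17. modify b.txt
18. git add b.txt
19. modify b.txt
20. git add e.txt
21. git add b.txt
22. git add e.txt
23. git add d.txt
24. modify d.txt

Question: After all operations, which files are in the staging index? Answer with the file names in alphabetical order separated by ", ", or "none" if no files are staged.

After op 1 (modify a.txt): modified={a.txt} staged={none}
After op 2 (git add a.txt): modified={none} staged={a.txt}
After op 3 (modify c.txt): modified={c.txt} staged={a.txt}
After op 4 (modify c.txt): modified={c.txt} staged={a.txt}
After op 5 (modify d.txt): modified={c.txt, d.txt} staged={a.txt}
After op 6 (modify e.txt): modified={c.txt, d.txt, e.txt} staged={a.txt}
After op 7 (git commit): modified={c.txt, d.txt, e.txt} staged={none}
After op 8 (git add d.txt): modified={c.txt, e.txt} staged={d.txt}
After op 9 (git reset d.txt): modified={c.txt, d.txt, e.txt} staged={none}
After op 10 (git add e.txt): modified={c.txt, d.txt} staged={e.txt}
After op 11 (git commit): modified={c.txt, d.txt} staged={none}
After op 12 (modify a.txt): modified={a.txt, c.txt, d.txt} staged={none}
After op 13 (git add a.txt): modified={c.txt, d.txt} staged={a.txt}
After op 14 (git reset a.txt): modified={a.txt, c.txt, d.txt} staged={none}
After op 15 (modify b.txt): modified={a.txt, b.txt, c.txt, d.txt} staged={none}
After op 16 (modify e.txt): modified={a.txt, b.txt, c.txt, d.txt, e.txt} staged={none}
After op 17 (modify b.txt): modified={a.txt, b.txt, c.txt, d.txt, e.txt} staged={none}
After op 18 (git add b.txt): modified={a.txt, c.txt, d.txt, e.txt} staged={b.txt}
After op 19 (modify b.txt): modified={a.txt, b.txt, c.txt, d.txt, e.txt} staged={b.txt}
After op 20 (git add e.txt): modified={a.txt, b.txt, c.txt, d.txt} staged={b.txt, e.txt}
After op 21 (git add b.txt): modified={a.txt, c.txt, d.txt} staged={b.txt, e.txt}
After op 22 (git add e.txt): modified={a.txt, c.txt, d.txt} staged={b.txt, e.txt}
After op 23 (git add d.txt): modified={a.txt, c.txt} staged={b.txt, d.txt, e.txt}
After op 24 (modify d.txt): modified={a.txt, c.txt, d.txt} staged={b.txt, d.txt, e.txt}

Answer: b.txt, d.txt, e.txt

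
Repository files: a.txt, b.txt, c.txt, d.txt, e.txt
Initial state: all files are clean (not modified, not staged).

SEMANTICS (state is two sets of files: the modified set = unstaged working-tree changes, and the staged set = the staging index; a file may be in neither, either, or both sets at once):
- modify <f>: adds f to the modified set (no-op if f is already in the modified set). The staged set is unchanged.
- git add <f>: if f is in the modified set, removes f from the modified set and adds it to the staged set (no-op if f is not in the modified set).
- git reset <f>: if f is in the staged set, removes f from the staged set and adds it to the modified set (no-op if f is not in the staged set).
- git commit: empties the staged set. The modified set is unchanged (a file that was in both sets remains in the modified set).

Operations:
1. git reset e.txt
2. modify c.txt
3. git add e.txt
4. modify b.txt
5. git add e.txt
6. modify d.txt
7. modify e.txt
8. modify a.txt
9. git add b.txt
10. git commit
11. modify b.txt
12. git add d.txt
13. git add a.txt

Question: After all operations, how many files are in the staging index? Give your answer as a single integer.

Answer: 2

Derivation:
After op 1 (git reset e.txt): modified={none} staged={none}
After op 2 (modify c.txt): modified={c.txt} staged={none}
After op 3 (git add e.txt): modified={c.txt} staged={none}
After op 4 (modify b.txt): modified={b.txt, c.txt} staged={none}
After op 5 (git add e.txt): modified={b.txt, c.txt} staged={none}
After op 6 (modify d.txt): modified={b.txt, c.txt, d.txt} staged={none}
After op 7 (modify e.txt): modified={b.txt, c.txt, d.txt, e.txt} staged={none}
After op 8 (modify a.txt): modified={a.txt, b.txt, c.txt, d.txt, e.txt} staged={none}
After op 9 (git add b.txt): modified={a.txt, c.txt, d.txt, e.txt} staged={b.txt}
After op 10 (git commit): modified={a.txt, c.txt, d.txt, e.txt} staged={none}
After op 11 (modify b.txt): modified={a.txt, b.txt, c.txt, d.txt, e.txt} staged={none}
After op 12 (git add d.txt): modified={a.txt, b.txt, c.txt, e.txt} staged={d.txt}
After op 13 (git add a.txt): modified={b.txt, c.txt, e.txt} staged={a.txt, d.txt}
Final staged set: {a.txt, d.txt} -> count=2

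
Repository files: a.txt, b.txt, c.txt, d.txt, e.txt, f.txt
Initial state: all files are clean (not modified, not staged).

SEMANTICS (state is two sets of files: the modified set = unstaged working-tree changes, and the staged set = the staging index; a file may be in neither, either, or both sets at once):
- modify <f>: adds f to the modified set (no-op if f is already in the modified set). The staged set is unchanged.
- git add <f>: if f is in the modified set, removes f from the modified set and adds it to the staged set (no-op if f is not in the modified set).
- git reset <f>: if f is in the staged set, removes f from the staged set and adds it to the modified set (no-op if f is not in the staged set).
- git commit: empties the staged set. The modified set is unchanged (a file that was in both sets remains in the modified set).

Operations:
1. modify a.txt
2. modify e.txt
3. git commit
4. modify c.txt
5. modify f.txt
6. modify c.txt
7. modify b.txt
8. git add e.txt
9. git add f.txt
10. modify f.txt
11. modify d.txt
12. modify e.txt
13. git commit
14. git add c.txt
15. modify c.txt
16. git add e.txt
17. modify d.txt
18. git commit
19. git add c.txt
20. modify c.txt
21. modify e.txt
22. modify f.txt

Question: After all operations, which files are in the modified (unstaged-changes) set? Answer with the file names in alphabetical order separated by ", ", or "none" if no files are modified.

Answer: a.txt, b.txt, c.txt, d.txt, e.txt, f.txt

Derivation:
After op 1 (modify a.txt): modified={a.txt} staged={none}
After op 2 (modify e.txt): modified={a.txt, e.txt} staged={none}
After op 3 (git commit): modified={a.txt, e.txt} staged={none}
After op 4 (modify c.txt): modified={a.txt, c.txt, e.txt} staged={none}
After op 5 (modify f.txt): modified={a.txt, c.txt, e.txt, f.txt} staged={none}
After op 6 (modify c.txt): modified={a.txt, c.txt, e.txt, f.txt} staged={none}
After op 7 (modify b.txt): modified={a.txt, b.txt, c.txt, e.txt, f.txt} staged={none}
After op 8 (git add e.txt): modified={a.txt, b.txt, c.txt, f.txt} staged={e.txt}
After op 9 (git add f.txt): modified={a.txt, b.txt, c.txt} staged={e.txt, f.txt}
After op 10 (modify f.txt): modified={a.txt, b.txt, c.txt, f.txt} staged={e.txt, f.txt}
After op 11 (modify d.txt): modified={a.txt, b.txt, c.txt, d.txt, f.txt} staged={e.txt, f.txt}
After op 12 (modify e.txt): modified={a.txt, b.txt, c.txt, d.txt, e.txt, f.txt} staged={e.txt, f.txt}
After op 13 (git commit): modified={a.txt, b.txt, c.txt, d.txt, e.txt, f.txt} staged={none}
After op 14 (git add c.txt): modified={a.txt, b.txt, d.txt, e.txt, f.txt} staged={c.txt}
After op 15 (modify c.txt): modified={a.txt, b.txt, c.txt, d.txt, e.txt, f.txt} staged={c.txt}
After op 16 (git add e.txt): modified={a.txt, b.txt, c.txt, d.txt, f.txt} staged={c.txt, e.txt}
After op 17 (modify d.txt): modified={a.txt, b.txt, c.txt, d.txt, f.txt} staged={c.txt, e.txt}
After op 18 (git commit): modified={a.txt, b.txt, c.txt, d.txt, f.txt} staged={none}
After op 19 (git add c.txt): modified={a.txt, b.txt, d.txt, f.txt} staged={c.txt}
After op 20 (modify c.txt): modified={a.txt, b.txt, c.txt, d.txt, f.txt} staged={c.txt}
After op 21 (modify e.txt): modified={a.txt, b.txt, c.txt, d.txt, e.txt, f.txt} staged={c.txt}
After op 22 (modify f.txt): modified={a.txt, b.txt, c.txt, d.txt, e.txt, f.txt} staged={c.txt}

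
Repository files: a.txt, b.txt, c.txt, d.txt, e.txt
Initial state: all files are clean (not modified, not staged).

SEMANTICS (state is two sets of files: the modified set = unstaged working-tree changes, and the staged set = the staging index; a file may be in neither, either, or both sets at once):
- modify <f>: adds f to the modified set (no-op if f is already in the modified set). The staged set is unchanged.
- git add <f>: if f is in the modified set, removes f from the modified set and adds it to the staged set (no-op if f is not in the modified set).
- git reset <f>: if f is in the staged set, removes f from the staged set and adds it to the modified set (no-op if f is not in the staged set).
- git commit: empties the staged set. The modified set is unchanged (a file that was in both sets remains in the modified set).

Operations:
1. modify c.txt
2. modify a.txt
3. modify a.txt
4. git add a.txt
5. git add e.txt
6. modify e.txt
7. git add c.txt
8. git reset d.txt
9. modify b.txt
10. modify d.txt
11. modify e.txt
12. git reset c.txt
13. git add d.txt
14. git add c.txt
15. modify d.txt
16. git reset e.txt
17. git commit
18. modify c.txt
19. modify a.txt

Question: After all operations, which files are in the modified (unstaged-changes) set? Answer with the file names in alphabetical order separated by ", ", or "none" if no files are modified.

Answer: a.txt, b.txt, c.txt, d.txt, e.txt

Derivation:
After op 1 (modify c.txt): modified={c.txt} staged={none}
After op 2 (modify a.txt): modified={a.txt, c.txt} staged={none}
After op 3 (modify a.txt): modified={a.txt, c.txt} staged={none}
After op 4 (git add a.txt): modified={c.txt} staged={a.txt}
After op 5 (git add e.txt): modified={c.txt} staged={a.txt}
After op 6 (modify e.txt): modified={c.txt, e.txt} staged={a.txt}
After op 7 (git add c.txt): modified={e.txt} staged={a.txt, c.txt}
After op 8 (git reset d.txt): modified={e.txt} staged={a.txt, c.txt}
After op 9 (modify b.txt): modified={b.txt, e.txt} staged={a.txt, c.txt}
After op 10 (modify d.txt): modified={b.txt, d.txt, e.txt} staged={a.txt, c.txt}
After op 11 (modify e.txt): modified={b.txt, d.txt, e.txt} staged={a.txt, c.txt}
After op 12 (git reset c.txt): modified={b.txt, c.txt, d.txt, e.txt} staged={a.txt}
After op 13 (git add d.txt): modified={b.txt, c.txt, e.txt} staged={a.txt, d.txt}
After op 14 (git add c.txt): modified={b.txt, e.txt} staged={a.txt, c.txt, d.txt}
After op 15 (modify d.txt): modified={b.txt, d.txt, e.txt} staged={a.txt, c.txt, d.txt}
After op 16 (git reset e.txt): modified={b.txt, d.txt, e.txt} staged={a.txt, c.txt, d.txt}
After op 17 (git commit): modified={b.txt, d.txt, e.txt} staged={none}
After op 18 (modify c.txt): modified={b.txt, c.txt, d.txt, e.txt} staged={none}
After op 19 (modify a.txt): modified={a.txt, b.txt, c.txt, d.txt, e.txt} staged={none}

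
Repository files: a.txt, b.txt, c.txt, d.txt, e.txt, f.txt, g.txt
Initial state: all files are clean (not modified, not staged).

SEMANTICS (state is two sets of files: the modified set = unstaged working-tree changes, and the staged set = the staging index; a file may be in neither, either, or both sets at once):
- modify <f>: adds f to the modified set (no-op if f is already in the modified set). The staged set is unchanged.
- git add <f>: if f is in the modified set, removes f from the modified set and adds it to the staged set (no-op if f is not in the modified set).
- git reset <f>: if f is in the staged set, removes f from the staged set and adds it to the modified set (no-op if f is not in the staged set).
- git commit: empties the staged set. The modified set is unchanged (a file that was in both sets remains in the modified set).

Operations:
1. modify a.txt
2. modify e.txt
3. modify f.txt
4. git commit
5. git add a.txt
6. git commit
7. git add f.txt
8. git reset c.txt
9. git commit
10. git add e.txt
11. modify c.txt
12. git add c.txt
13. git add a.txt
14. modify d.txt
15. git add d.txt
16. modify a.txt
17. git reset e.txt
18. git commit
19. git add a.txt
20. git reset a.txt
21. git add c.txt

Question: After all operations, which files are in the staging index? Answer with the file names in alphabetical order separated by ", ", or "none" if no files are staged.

Answer: none

Derivation:
After op 1 (modify a.txt): modified={a.txt} staged={none}
After op 2 (modify e.txt): modified={a.txt, e.txt} staged={none}
After op 3 (modify f.txt): modified={a.txt, e.txt, f.txt} staged={none}
After op 4 (git commit): modified={a.txt, e.txt, f.txt} staged={none}
After op 5 (git add a.txt): modified={e.txt, f.txt} staged={a.txt}
After op 6 (git commit): modified={e.txt, f.txt} staged={none}
After op 7 (git add f.txt): modified={e.txt} staged={f.txt}
After op 8 (git reset c.txt): modified={e.txt} staged={f.txt}
After op 9 (git commit): modified={e.txt} staged={none}
After op 10 (git add e.txt): modified={none} staged={e.txt}
After op 11 (modify c.txt): modified={c.txt} staged={e.txt}
After op 12 (git add c.txt): modified={none} staged={c.txt, e.txt}
After op 13 (git add a.txt): modified={none} staged={c.txt, e.txt}
After op 14 (modify d.txt): modified={d.txt} staged={c.txt, e.txt}
After op 15 (git add d.txt): modified={none} staged={c.txt, d.txt, e.txt}
After op 16 (modify a.txt): modified={a.txt} staged={c.txt, d.txt, e.txt}
After op 17 (git reset e.txt): modified={a.txt, e.txt} staged={c.txt, d.txt}
After op 18 (git commit): modified={a.txt, e.txt} staged={none}
After op 19 (git add a.txt): modified={e.txt} staged={a.txt}
After op 20 (git reset a.txt): modified={a.txt, e.txt} staged={none}
After op 21 (git add c.txt): modified={a.txt, e.txt} staged={none}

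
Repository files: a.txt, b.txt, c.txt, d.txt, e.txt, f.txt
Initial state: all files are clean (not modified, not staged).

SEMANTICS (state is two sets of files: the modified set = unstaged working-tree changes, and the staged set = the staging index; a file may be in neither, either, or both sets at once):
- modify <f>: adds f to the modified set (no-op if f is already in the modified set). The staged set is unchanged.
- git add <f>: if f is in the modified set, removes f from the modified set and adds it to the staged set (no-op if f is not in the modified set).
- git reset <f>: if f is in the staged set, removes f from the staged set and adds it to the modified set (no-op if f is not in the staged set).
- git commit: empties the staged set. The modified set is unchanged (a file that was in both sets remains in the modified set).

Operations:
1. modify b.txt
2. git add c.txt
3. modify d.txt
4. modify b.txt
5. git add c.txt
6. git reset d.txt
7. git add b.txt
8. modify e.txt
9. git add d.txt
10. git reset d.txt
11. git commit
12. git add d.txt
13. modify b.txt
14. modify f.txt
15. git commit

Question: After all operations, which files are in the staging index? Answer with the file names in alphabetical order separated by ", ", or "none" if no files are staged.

Answer: none

Derivation:
After op 1 (modify b.txt): modified={b.txt} staged={none}
After op 2 (git add c.txt): modified={b.txt} staged={none}
After op 3 (modify d.txt): modified={b.txt, d.txt} staged={none}
After op 4 (modify b.txt): modified={b.txt, d.txt} staged={none}
After op 5 (git add c.txt): modified={b.txt, d.txt} staged={none}
After op 6 (git reset d.txt): modified={b.txt, d.txt} staged={none}
After op 7 (git add b.txt): modified={d.txt} staged={b.txt}
After op 8 (modify e.txt): modified={d.txt, e.txt} staged={b.txt}
After op 9 (git add d.txt): modified={e.txt} staged={b.txt, d.txt}
After op 10 (git reset d.txt): modified={d.txt, e.txt} staged={b.txt}
After op 11 (git commit): modified={d.txt, e.txt} staged={none}
After op 12 (git add d.txt): modified={e.txt} staged={d.txt}
After op 13 (modify b.txt): modified={b.txt, e.txt} staged={d.txt}
After op 14 (modify f.txt): modified={b.txt, e.txt, f.txt} staged={d.txt}
After op 15 (git commit): modified={b.txt, e.txt, f.txt} staged={none}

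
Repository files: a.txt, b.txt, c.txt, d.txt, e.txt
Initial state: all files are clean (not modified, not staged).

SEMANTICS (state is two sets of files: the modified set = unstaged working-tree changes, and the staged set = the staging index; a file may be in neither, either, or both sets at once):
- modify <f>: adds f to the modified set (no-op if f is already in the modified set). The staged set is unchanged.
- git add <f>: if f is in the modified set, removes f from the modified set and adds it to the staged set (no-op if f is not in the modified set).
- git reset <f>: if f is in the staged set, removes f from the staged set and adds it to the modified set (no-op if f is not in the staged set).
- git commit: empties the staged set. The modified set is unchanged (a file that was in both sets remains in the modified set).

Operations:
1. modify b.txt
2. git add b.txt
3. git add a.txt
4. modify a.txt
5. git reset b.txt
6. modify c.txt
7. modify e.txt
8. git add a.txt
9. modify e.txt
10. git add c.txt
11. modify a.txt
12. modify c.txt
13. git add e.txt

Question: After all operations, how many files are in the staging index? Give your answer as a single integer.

Answer: 3

Derivation:
After op 1 (modify b.txt): modified={b.txt} staged={none}
After op 2 (git add b.txt): modified={none} staged={b.txt}
After op 3 (git add a.txt): modified={none} staged={b.txt}
After op 4 (modify a.txt): modified={a.txt} staged={b.txt}
After op 5 (git reset b.txt): modified={a.txt, b.txt} staged={none}
After op 6 (modify c.txt): modified={a.txt, b.txt, c.txt} staged={none}
After op 7 (modify e.txt): modified={a.txt, b.txt, c.txt, e.txt} staged={none}
After op 8 (git add a.txt): modified={b.txt, c.txt, e.txt} staged={a.txt}
After op 9 (modify e.txt): modified={b.txt, c.txt, e.txt} staged={a.txt}
After op 10 (git add c.txt): modified={b.txt, e.txt} staged={a.txt, c.txt}
After op 11 (modify a.txt): modified={a.txt, b.txt, e.txt} staged={a.txt, c.txt}
After op 12 (modify c.txt): modified={a.txt, b.txt, c.txt, e.txt} staged={a.txt, c.txt}
After op 13 (git add e.txt): modified={a.txt, b.txt, c.txt} staged={a.txt, c.txt, e.txt}
Final staged set: {a.txt, c.txt, e.txt} -> count=3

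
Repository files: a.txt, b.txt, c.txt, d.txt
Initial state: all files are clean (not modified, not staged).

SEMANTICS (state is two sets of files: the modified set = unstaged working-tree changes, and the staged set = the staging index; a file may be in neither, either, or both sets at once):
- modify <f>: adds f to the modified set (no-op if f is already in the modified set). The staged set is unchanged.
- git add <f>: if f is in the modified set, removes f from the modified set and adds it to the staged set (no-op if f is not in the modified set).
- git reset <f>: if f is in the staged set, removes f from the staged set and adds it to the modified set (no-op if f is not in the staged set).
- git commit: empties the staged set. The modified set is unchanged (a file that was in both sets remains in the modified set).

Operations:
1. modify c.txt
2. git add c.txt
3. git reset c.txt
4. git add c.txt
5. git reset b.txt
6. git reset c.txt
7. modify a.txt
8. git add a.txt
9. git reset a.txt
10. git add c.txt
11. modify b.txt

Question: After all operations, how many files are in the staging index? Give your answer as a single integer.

After op 1 (modify c.txt): modified={c.txt} staged={none}
After op 2 (git add c.txt): modified={none} staged={c.txt}
After op 3 (git reset c.txt): modified={c.txt} staged={none}
After op 4 (git add c.txt): modified={none} staged={c.txt}
After op 5 (git reset b.txt): modified={none} staged={c.txt}
After op 6 (git reset c.txt): modified={c.txt} staged={none}
After op 7 (modify a.txt): modified={a.txt, c.txt} staged={none}
After op 8 (git add a.txt): modified={c.txt} staged={a.txt}
After op 9 (git reset a.txt): modified={a.txt, c.txt} staged={none}
After op 10 (git add c.txt): modified={a.txt} staged={c.txt}
After op 11 (modify b.txt): modified={a.txt, b.txt} staged={c.txt}
Final staged set: {c.txt} -> count=1

Answer: 1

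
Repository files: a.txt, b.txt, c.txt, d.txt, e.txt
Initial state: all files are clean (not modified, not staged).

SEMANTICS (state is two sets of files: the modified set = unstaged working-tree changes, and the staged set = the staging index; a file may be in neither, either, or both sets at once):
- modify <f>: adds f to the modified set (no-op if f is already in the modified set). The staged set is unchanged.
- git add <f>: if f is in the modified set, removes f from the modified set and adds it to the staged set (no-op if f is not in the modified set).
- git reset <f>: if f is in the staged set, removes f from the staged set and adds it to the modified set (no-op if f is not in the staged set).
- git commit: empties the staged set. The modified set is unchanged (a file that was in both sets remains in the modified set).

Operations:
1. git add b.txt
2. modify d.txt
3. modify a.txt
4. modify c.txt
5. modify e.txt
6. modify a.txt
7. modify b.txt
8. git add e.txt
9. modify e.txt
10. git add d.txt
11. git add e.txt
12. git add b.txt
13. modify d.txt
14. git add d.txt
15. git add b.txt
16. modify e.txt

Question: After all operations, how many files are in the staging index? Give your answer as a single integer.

After op 1 (git add b.txt): modified={none} staged={none}
After op 2 (modify d.txt): modified={d.txt} staged={none}
After op 3 (modify a.txt): modified={a.txt, d.txt} staged={none}
After op 4 (modify c.txt): modified={a.txt, c.txt, d.txt} staged={none}
After op 5 (modify e.txt): modified={a.txt, c.txt, d.txt, e.txt} staged={none}
After op 6 (modify a.txt): modified={a.txt, c.txt, d.txt, e.txt} staged={none}
After op 7 (modify b.txt): modified={a.txt, b.txt, c.txt, d.txt, e.txt} staged={none}
After op 8 (git add e.txt): modified={a.txt, b.txt, c.txt, d.txt} staged={e.txt}
After op 9 (modify e.txt): modified={a.txt, b.txt, c.txt, d.txt, e.txt} staged={e.txt}
After op 10 (git add d.txt): modified={a.txt, b.txt, c.txt, e.txt} staged={d.txt, e.txt}
After op 11 (git add e.txt): modified={a.txt, b.txt, c.txt} staged={d.txt, e.txt}
After op 12 (git add b.txt): modified={a.txt, c.txt} staged={b.txt, d.txt, e.txt}
After op 13 (modify d.txt): modified={a.txt, c.txt, d.txt} staged={b.txt, d.txt, e.txt}
After op 14 (git add d.txt): modified={a.txt, c.txt} staged={b.txt, d.txt, e.txt}
After op 15 (git add b.txt): modified={a.txt, c.txt} staged={b.txt, d.txt, e.txt}
After op 16 (modify e.txt): modified={a.txt, c.txt, e.txt} staged={b.txt, d.txt, e.txt}
Final staged set: {b.txt, d.txt, e.txt} -> count=3

Answer: 3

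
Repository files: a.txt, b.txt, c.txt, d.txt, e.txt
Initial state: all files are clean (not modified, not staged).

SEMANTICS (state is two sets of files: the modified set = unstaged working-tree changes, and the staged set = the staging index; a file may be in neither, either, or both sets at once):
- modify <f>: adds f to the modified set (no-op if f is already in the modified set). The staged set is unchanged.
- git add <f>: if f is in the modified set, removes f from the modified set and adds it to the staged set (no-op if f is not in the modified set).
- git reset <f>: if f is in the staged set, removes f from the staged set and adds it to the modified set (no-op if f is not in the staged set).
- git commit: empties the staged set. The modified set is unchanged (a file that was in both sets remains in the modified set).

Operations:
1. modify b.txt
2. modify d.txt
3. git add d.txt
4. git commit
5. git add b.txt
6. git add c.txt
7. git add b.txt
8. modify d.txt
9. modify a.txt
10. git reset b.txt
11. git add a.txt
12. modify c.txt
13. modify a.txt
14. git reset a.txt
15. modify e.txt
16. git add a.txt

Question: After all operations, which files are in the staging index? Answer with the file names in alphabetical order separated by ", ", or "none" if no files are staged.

Answer: a.txt

Derivation:
After op 1 (modify b.txt): modified={b.txt} staged={none}
After op 2 (modify d.txt): modified={b.txt, d.txt} staged={none}
After op 3 (git add d.txt): modified={b.txt} staged={d.txt}
After op 4 (git commit): modified={b.txt} staged={none}
After op 5 (git add b.txt): modified={none} staged={b.txt}
After op 6 (git add c.txt): modified={none} staged={b.txt}
After op 7 (git add b.txt): modified={none} staged={b.txt}
After op 8 (modify d.txt): modified={d.txt} staged={b.txt}
After op 9 (modify a.txt): modified={a.txt, d.txt} staged={b.txt}
After op 10 (git reset b.txt): modified={a.txt, b.txt, d.txt} staged={none}
After op 11 (git add a.txt): modified={b.txt, d.txt} staged={a.txt}
After op 12 (modify c.txt): modified={b.txt, c.txt, d.txt} staged={a.txt}
After op 13 (modify a.txt): modified={a.txt, b.txt, c.txt, d.txt} staged={a.txt}
After op 14 (git reset a.txt): modified={a.txt, b.txt, c.txt, d.txt} staged={none}
After op 15 (modify e.txt): modified={a.txt, b.txt, c.txt, d.txt, e.txt} staged={none}
After op 16 (git add a.txt): modified={b.txt, c.txt, d.txt, e.txt} staged={a.txt}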